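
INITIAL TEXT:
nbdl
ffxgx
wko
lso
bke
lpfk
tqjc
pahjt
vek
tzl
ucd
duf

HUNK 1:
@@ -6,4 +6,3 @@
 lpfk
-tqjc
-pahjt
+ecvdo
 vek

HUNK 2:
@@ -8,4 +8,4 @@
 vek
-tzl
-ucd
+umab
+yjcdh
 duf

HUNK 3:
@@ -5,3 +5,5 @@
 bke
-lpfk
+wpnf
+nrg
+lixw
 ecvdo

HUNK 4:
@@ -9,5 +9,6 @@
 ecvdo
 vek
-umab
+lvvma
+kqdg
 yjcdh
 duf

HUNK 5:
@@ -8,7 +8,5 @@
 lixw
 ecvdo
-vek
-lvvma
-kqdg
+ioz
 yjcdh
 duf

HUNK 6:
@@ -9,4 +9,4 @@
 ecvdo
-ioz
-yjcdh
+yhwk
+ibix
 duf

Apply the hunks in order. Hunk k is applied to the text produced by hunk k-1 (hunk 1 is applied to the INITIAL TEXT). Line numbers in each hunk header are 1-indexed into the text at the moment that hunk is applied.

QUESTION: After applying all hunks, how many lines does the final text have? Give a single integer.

Hunk 1: at line 6 remove [tqjc,pahjt] add [ecvdo] -> 11 lines: nbdl ffxgx wko lso bke lpfk ecvdo vek tzl ucd duf
Hunk 2: at line 8 remove [tzl,ucd] add [umab,yjcdh] -> 11 lines: nbdl ffxgx wko lso bke lpfk ecvdo vek umab yjcdh duf
Hunk 3: at line 5 remove [lpfk] add [wpnf,nrg,lixw] -> 13 lines: nbdl ffxgx wko lso bke wpnf nrg lixw ecvdo vek umab yjcdh duf
Hunk 4: at line 9 remove [umab] add [lvvma,kqdg] -> 14 lines: nbdl ffxgx wko lso bke wpnf nrg lixw ecvdo vek lvvma kqdg yjcdh duf
Hunk 5: at line 8 remove [vek,lvvma,kqdg] add [ioz] -> 12 lines: nbdl ffxgx wko lso bke wpnf nrg lixw ecvdo ioz yjcdh duf
Hunk 6: at line 9 remove [ioz,yjcdh] add [yhwk,ibix] -> 12 lines: nbdl ffxgx wko lso bke wpnf nrg lixw ecvdo yhwk ibix duf
Final line count: 12

Answer: 12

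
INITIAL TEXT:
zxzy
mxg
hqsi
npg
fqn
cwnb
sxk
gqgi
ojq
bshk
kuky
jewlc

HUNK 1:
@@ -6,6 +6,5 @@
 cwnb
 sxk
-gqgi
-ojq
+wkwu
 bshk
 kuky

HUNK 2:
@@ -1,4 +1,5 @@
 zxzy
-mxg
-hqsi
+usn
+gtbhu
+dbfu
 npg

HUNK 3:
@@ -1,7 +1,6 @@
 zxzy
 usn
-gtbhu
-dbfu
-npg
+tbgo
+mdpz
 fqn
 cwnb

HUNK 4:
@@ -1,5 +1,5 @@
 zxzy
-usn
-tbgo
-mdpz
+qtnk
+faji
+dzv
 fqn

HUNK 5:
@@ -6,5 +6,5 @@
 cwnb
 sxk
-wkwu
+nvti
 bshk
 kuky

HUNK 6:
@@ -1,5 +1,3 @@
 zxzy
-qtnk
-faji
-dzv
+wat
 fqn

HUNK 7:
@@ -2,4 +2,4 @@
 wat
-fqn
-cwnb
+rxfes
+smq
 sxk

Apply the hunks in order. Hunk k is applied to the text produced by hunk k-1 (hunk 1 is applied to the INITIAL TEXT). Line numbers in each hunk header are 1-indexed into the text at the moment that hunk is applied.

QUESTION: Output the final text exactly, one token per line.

Answer: zxzy
wat
rxfes
smq
sxk
nvti
bshk
kuky
jewlc

Derivation:
Hunk 1: at line 6 remove [gqgi,ojq] add [wkwu] -> 11 lines: zxzy mxg hqsi npg fqn cwnb sxk wkwu bshk kuky jewlc
Hunk 2: at line 1 remove [mxg,hqsi] add [usn,gtbhu,dbfu] -> 12 lines: zxzy usn gtbhu dbfu npg fqn cwnb sxk wkwu bshk kuky jewlc
Hunk 3: at line 1 remove [gtbhu,dbfu,npg] add [tbgo,mdpz] -> 11 lines: zxzy usn tbgo mdpz fqn cwnb sxk wkwu bshk kuky jewlc
Hunk 4: at line 1 remove [usn,tbgo,mdpz] add [qtnk,faji,dzv] -> 11 lines: zxzy qtnk faji dzv fqn cwnb sxk wkwu bshk kuky jewlc
Hunk 5: at line 6 remove [wkwu] add [nvti] -> 11 lines: zxzy qtnk faji dzv fqn cwnb sxk nvti bshk kuky jewlc
Hunk 6: at line 1 remove [qtnk,faji,dzv] add [wat] -> 9 lines: zxzy wat fqn cwnb sxk nvti bshk kuky jewlc
Hunk 7: at line 2 remove [fqn,cwnb] add [rxfes,smq] -> 9 lines: zxzy wat rxfes smq sxk nvti bshk kuky jewlc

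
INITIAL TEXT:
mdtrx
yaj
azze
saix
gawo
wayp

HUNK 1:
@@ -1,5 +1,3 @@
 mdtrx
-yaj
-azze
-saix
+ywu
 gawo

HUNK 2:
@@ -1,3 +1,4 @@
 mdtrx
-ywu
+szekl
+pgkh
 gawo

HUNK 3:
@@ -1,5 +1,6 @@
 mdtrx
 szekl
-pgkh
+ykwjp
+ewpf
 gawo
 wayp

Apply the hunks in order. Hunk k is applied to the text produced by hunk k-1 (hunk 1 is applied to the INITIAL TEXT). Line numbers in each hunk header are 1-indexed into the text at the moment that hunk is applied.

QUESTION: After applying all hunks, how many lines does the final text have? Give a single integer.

Answer: 6

Derivation:
Hunk 1: at line 1 remove [yaj,azze,saix] add [ywu] -> 4 lines: mdtrx ywu gawo wayp
Hunk 2: at line 1 remove [ywu] add [szekl,pgkh] -> 5 lines: mdtrx szekl pgkh gawo wayp
Hunk 3: at line 1 remove [pgkh] add [ykwjp,ewpf] -> 6 lines: mdtrx szekl ykwjp ewpf gawo wayp
Final line count: 6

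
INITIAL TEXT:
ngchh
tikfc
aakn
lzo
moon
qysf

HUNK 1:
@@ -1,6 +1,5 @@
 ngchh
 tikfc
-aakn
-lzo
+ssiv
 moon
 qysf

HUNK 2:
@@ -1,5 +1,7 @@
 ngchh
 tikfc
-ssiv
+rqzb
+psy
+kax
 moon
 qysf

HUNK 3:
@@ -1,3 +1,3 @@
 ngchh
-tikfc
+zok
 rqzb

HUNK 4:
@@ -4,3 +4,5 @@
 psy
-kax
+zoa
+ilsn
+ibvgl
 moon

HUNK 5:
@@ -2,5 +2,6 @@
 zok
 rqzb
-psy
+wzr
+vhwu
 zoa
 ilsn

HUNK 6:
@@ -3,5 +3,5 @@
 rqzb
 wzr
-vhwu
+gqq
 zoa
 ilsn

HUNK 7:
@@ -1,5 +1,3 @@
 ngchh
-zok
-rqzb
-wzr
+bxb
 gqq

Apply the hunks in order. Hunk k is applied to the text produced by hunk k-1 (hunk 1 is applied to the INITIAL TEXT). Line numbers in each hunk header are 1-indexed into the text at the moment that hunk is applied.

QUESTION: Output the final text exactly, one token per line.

Answer: ngchh
bxb
gqq
zoa
ilsn
ibvgl
moon
qysf

Derivation:
Hunk 1: at line 1 remove [aakn,lzo] add [ssiv] -> 5 lines: ngchh tikfc ssiv moon qysf
Hunk 2: at line 1 remove [ssiv] add [rqzb,psy,kax] -> 7 lines: ngchh tikfc rqzb psy kax moon qysf
Hunk 3: at line 1 remove [tikfc] add [zok] -> 7 lines: ngchh zok rqzb psy kax moon qysf
Hunk 4: at line 4 remove [kax] add [zoa,ilsn,ibvgl] -> 9 lines: ngchh zok rqzb psy zoa ilsn ibvgl moon qysf
Hunk 5: at line 2 remove [psy] add [wzr,vhwu] -> 10 lines: ngchh zok rqzb wzr vhwu zoa ilsn ibvgl moon qysf
Hunk 6: at line 3 remove [vhwu] add [gqq] -> 10 lines: ngchh zok rqzb wzr gqq zoa ilsn ibvgl moon qysf
Hunk 7: at line 1 remove [zok,rqzb,wzr] add [bxb] -> 8 lines: ngchh bxb gqq zoa ilsn ibvgl moon qysf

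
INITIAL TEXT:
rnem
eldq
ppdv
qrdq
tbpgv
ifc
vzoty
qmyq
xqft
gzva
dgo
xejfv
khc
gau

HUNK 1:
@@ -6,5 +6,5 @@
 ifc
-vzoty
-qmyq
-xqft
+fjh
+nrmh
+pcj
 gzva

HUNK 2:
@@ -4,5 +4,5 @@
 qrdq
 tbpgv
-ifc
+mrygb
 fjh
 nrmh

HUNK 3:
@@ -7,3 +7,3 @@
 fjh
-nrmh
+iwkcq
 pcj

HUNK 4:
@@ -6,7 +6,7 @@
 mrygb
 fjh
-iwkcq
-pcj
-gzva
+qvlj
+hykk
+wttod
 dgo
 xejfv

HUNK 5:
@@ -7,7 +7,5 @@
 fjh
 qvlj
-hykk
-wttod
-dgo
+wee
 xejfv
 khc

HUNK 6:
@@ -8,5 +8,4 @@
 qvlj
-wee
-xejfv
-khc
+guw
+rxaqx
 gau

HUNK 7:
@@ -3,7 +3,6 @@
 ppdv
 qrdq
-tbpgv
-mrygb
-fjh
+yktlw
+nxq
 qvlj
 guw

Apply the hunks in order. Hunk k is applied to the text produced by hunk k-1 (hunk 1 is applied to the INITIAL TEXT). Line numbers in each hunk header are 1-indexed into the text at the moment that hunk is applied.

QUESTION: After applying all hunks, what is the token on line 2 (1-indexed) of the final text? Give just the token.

Hunk 1: at line 6 remove [vzoty,qmyq,xqft] add [fjh,nrmh,pcj] -> 14 lines: rnem eldq ppdv qrdq tbpgv ifc fjh nrmh pcj gzva dgo xejfv khc gau
Hunk 2: at line 4 remove [ifc] add [mrygb] -> 14 lines: rnem eldq ppdv qrdq tbpgv mrygb fjh nrmh pcj gzva dgo xejfv khc gau
Hunk 3: at line 7 remove [nrmh] add [iwkcq] -> 14 lines: rnem eldq ppdv qrdq tbpgv mrygb fjh iwkcq pcj gzva dgo xejfv khc gau
Hunk 4: at line 6 remove [iwkcq,pcj,gzva] add [qvlj,hykk,wttod] -> 14 lines: rnem eldq ppdv qrdq tbpgv mrygb fjh qvlj hykk wttod dgo xejfv khc gau
Hunk 5: at line 7 remove [hykk,wttod,dgo] add [wee] -> 12 lines: rnem eldq ppdv qrdq tbpgv mrygb fjh qvlj wee xejfv khc gau
Hunk 6: at line 8 remove [wee,xejfv,khc] add [guw,rxaqx] -> 11 lines: rnem eldq ppdv qrdq tbpgv mrygb fjh qvlj guw rxaqx gau
Hunk 7: at line 3 remove [tbpgv,mrygb,fjh] add [yktlw,nxq] -> 10 lines: rnem eldq ppdv qrdq yktlw nxq qvlj guw rxaqx gau
Final line 2: eldq

Answer: eldq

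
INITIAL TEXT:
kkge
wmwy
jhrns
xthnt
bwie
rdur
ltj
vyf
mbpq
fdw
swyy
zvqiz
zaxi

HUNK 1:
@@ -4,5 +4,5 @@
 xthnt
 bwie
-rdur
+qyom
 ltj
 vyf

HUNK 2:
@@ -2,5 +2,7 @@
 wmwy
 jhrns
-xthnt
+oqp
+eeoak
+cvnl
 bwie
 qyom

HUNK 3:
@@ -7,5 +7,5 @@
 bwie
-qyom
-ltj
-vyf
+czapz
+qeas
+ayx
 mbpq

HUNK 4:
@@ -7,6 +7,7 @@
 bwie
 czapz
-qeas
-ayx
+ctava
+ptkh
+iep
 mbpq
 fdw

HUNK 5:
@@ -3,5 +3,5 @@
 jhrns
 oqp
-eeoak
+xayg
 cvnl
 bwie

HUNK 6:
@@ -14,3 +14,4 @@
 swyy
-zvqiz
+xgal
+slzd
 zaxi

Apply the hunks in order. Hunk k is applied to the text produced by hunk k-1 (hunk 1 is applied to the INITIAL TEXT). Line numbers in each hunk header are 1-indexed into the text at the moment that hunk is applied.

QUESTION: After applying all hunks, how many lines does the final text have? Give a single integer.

Answer: 17

Derivation:
Hunk 1: at line 4 remove [rdur] add [qyom] -> 13 lines: kkge wmwy jhrns xthnt bwie qyom ltj vyf mbpq fdw swyy zvqiz zaxi
Hunk 2: at line 2 remove [xthnt] add [oqp,eeoak,cvnl] -> 15 lines: kkge wmwy jhrns oqp eeoak cvnl bwie qyom ltj vyf mbpq fdw swyy zvqiz zaxi
Hunk 3: at line 7 remove [qyom,ltj,vyf] add [czapz,qeas,ayx] -> 15 lines: kkge wmwy jhrns oqp eeoak cvnl bwie czapz qeas ayx mbpq fdw swyy zvqiz zaxi
Hunk 4: at line 7 remove [qeas,ayx] add [ctava,ptkh,iep] -> 16 lines: kkge wmwy jhrns oqp eeoak cvnl bwie czapz ctava ptkh iep mbpq fdw swyy zvqiz zaxi
Hunk 5: at line 3 remove [eeoak] add [xayg] -> 16 lines: kkge wmwy jhrns oqp xayg cvnl bwie czapz ctava ptkh iep mbpq fdw swyy zvqiz zaxi
Hunk 6: at line 14 remove [zvqiz] add [xgal,slzd] -> 17 lines: kkge wmwy jhrns oqp xayg cvnl bwie czapz ctava ptkh iep mbpq fdw swyy xgal slzd zaxi
Final line count: 17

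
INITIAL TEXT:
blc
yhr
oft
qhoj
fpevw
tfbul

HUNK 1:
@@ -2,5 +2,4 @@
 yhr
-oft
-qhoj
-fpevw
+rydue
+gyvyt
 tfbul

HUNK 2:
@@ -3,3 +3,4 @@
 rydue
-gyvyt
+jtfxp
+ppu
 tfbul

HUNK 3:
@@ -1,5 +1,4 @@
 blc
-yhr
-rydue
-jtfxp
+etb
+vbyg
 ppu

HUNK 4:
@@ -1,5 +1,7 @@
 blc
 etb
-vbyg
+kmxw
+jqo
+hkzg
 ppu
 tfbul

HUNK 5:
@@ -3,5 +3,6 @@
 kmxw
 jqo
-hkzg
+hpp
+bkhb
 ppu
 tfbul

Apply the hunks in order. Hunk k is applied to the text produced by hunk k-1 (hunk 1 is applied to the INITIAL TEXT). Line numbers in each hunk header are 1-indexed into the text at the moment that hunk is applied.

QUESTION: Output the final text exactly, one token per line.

Hunk 1: at line 2 remove [oft,qhoj,fpevw] add [rydue,gyvyt] -> 5 lines: blc yhr rydue gyvyt tfbul
Hunk 2: at line 3 remove [gyvyt] add [jtfxp,ppu] -> 6 lines: blc yhr rydue jtfxp ppu tfbul
Hunk 3: at line 1 remove [yhr,rydue,jtfxp] add [etb,vbyg] -> 5 lines: blc etb vbyg ppu tfbul
Hunk 4: at line 1 remove [vbyg] add [kmxw,jqo,hkzg] -> 7 lines: blc etb kmxw jqo hkzg ppu tfbul
Hunk 5: at line 3 remove [hkzg] add [hpp,bkhb] -> 8 lines: blc etb kmxw jqo hpp bkhb ppu tfbul

Answer: blc
etb
kmxw
jqo
hpp
bkhb
ppu
tfbul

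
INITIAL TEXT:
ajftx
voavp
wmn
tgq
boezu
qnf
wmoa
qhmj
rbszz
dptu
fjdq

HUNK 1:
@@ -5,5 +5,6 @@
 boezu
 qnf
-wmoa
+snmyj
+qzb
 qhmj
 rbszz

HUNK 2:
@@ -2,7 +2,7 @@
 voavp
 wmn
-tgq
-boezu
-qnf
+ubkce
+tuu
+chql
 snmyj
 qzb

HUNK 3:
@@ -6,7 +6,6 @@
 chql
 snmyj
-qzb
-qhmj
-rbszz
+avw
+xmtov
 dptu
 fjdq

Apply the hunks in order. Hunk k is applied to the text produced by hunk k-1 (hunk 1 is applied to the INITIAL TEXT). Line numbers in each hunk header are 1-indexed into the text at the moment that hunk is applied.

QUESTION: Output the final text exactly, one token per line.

Answer: ajftx
voavp
wmn
ubkce
tuu
chql
snmyj
avw
xmtov
dptu
fjdq

Derivation:
Hunk 1: at line 5 remove [wmoa] add [snmyj,qzb] -> 12 lines: ajftx voavp wmn tgq boezu qnf snmyj qzb qhmj rbszz dptu fjdq
Hunk 2: at line 2 remove [tgq,boezu,qnf] add [ubkce,tuu,chql] -> 12 lines: ajftx voavp wmn ubkce tuu chql snmyj qzb qhmj rbszz dptu fjdq
Hunk 3: at line 6 remove [qzb,qhmj,rbszz] add [avw,xmtov] -> 11 lines: ajftx voavp wmn ubkce tuu chql snmyj avw xmtov dptu fjdq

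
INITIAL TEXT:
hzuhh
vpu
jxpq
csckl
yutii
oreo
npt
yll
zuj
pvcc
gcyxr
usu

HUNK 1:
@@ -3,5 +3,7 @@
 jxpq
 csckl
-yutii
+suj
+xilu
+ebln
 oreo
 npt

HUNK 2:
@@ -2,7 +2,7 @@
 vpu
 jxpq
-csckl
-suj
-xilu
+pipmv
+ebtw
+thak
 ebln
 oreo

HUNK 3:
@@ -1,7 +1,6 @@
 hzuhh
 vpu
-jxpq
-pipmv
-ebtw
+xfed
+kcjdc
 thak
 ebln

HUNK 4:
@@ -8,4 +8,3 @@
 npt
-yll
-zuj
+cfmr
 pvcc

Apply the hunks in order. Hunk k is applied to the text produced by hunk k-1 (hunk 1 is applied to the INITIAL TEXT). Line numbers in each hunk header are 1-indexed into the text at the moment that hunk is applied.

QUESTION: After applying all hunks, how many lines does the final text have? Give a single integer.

Answer: 12

Derivation:
Hunk 1: at line 3 remove [yutii] add [suj,xilu,ebln] -> 14 lines: hzuhh vpu jxpq csckl suj xilu ebln oreo npt yll zuj pvcc gcyxr usu
Hunk 2: at line 2 remove [csckl,suj,xilu] add [pipmv,ebtw,thak] -> 14 lines: hzuhh vpu jxpq pipmv ebtw thak ebln oreo npt yll zuj pvcc gcyxr usu
Hunk 3: at line 1 remove [jxpq,pipmv,ebtw] add [xfed,kcjdc] -> 13 lines: hzuhh vpu xfed kcjdc thak ebln oreo npt yll zuj pvcc gcyxr usu
Hunk 4: at line 8 remove [yll,zuj] add [cfmr] -> 12 lines: hzuhh vpu xfed kcjdc thak ebln oreo npt cfmr pvcc gcyxr usu
Final line count: 12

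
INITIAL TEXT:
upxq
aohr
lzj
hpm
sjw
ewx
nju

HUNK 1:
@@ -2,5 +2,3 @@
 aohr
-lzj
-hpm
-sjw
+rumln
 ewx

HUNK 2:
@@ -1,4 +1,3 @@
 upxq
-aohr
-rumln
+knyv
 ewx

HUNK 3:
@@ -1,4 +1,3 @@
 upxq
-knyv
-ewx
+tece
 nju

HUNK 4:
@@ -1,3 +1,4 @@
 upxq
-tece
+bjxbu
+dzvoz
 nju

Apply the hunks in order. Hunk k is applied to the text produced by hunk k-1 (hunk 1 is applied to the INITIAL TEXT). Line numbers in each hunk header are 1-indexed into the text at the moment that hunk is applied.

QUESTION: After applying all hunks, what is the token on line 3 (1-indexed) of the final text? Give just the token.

Answer: dzvoz

Derivation:
Hunk 1: at line 2 remove [lzj,hpm,sjw] add [rumln] -> 5 lines: upxq aohr rumln ewx nju
Hunk 2: at line 1 remove [aohr,rumln] add [knyv] -> 4 lines: upxq knyv ewx nju
Hunk 3: at line 1 remove [knyv,ewx] add [tece] -> 3 lines: upxq tece nju
Hunk 4: at line 1 remove [tece] add [bjxbu,dzvoz] -> 4 lines: upxq bjxbu dzvoz nju
Final line 3: dzvoz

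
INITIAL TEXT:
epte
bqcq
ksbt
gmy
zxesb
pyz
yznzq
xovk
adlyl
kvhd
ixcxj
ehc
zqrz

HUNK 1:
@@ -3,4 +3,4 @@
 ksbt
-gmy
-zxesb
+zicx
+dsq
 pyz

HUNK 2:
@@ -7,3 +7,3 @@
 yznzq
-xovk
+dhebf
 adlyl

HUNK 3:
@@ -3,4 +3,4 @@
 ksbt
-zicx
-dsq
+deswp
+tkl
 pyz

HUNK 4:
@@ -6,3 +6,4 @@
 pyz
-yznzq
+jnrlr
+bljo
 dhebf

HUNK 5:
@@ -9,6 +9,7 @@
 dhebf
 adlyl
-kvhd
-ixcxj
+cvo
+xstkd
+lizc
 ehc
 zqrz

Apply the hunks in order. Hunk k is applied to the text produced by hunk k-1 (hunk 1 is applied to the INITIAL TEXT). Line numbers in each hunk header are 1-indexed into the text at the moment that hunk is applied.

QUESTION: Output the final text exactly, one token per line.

Hunk 1: at line 3 remove [gmy,zxesb] add [zicx,dsq] -> 13 lines: epte bqcq ksbt zicx dsq pyz yznzq xovk adlyl kvhd ixcxj ehc zqrz
Hunk 2: at line 7 remove [xovk] add [dhebf] -> 13 lines: epte bqcq ksbt zicx dsq pyz yznzq dhebf adlyl kvhd ixcxj ehc zqrz
Hunk 3: at line 3 remove [zicx,dsq] add [deswp,tkl] -> 13 lines: epte bqcq ksbt deswp tkl pyz yznzq dhebf adlyl kvhd ixcxj ehc zqrz
Hunk 4: at line 6 remove [yznzq] add [jnrlr,bljo] -> 14 lines: epte bqcq ksbt deswp tkl pyz jnrlr bljo dhebf adlyl kvhd ixcxj ehc zqrz
Hunk 5: at line 9 remove [kvhd,ixcxj] add [cvo,xstkd,lizc] -> 15 lines: epte bqcq ksbt deswp tkl pyz jnrlr bljo dhebf adlyl cvo xstkd lizc ehc zqrz

Answer: epte
bqcq
ksbt
deswp
tkl
pyz
jnrlr
bljo
dhebf
adlyl
cvo
xstkd
lizc
ehc
zqrz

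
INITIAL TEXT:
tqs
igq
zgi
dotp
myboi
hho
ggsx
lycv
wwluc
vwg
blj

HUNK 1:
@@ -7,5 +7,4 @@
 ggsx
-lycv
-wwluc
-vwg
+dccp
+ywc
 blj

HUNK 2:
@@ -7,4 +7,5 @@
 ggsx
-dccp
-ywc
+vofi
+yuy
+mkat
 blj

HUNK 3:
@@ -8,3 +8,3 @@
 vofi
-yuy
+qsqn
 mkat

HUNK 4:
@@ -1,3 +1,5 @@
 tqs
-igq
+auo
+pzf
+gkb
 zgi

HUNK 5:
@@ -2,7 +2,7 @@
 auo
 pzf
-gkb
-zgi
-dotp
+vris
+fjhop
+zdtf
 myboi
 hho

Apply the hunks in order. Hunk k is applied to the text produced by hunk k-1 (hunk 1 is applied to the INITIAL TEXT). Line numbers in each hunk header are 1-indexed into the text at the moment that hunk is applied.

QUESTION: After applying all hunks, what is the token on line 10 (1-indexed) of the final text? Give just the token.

Answer: vofi

Derivation:
Hunk 1: at line 7 remove [lycv,wwluc,vwg] add [dccp,ywc] -> 10 lines: tqs igq zgi dotp myboi hho ggsx dccp ywc blj
Hunk 2: at line 7 remove [dccp,ywc] add [vofi,yuy,mkat] -> 11 lines: tqs igq zgi dotp myboi hho ggsx vofi yuy mkat blj
Hunk 3: at line 8 remove [yuy] add [qsqn] -> 11 lines: tqs igq zgi dotp myboi hho ggsx vofi qsqn mkat blj
Hunk 4: at line 1 remove [igq] add [auo,pzf,gkb] -> 13 lines: tqs auo pzf gkb zgi dotp myboi hho ggsx vofi qsqn mkat blj
Hunk 5: at line 2 remove [gkb,zgi,dotp] add [vris,fjhop,zdtf] -> 13 lines: tqs auo pzf vris fjhop zdtf myboi hho ggsx vofi qsqn mkat blj
Final line 10: vofi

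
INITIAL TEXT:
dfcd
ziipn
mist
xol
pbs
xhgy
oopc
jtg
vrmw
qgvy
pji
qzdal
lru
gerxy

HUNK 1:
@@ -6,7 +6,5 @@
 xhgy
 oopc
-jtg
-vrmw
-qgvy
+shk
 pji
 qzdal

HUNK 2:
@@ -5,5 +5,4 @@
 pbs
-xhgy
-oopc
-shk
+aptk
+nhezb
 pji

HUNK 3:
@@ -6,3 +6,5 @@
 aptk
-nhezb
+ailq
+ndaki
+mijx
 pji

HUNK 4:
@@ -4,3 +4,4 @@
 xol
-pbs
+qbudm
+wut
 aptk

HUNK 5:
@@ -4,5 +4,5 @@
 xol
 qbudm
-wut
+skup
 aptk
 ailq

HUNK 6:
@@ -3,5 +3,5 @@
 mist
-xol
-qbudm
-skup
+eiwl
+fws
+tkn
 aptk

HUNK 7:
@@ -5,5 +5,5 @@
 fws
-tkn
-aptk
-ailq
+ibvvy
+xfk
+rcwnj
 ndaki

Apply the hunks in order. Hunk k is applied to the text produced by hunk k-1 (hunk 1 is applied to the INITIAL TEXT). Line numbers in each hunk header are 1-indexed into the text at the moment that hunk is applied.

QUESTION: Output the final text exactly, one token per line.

Hunk 1: at line 6 remove [jtg,vrmw,qgvy] add [shk] -> 12 lines: dfcd ziipn mist xol pbs xhgy oopc shk pji qzdal lru gerxy
Hunk 2: at line 5 remove [xhgy,oopc,shk] add [aptk,nhezb] -> 11 lines: dfcd ziipn mist xol pbs aptk nhezb pji qzdal lru gerxy
Hunk 3: at line 6 remove [nhezb] add [ailq,ndaki,mijx] -> 13 lines: dfcd ziipn mist xol pbs aptk ailq ndaki mijx pji qzdal lru gerxy
Hunk 4: at line 4 remove [pbs] add [qbudm,wut] -> 14 lines: dfcd ziipn mist xol qbudm wut aptk ailq ndaki mijx pji qzdal lru gerxy
Hunk 5: at line 4 remove [wut] add [skup] -> 14 lines: dfcd ziipn mist xol qbudm skup aptk ailq ndaki mijx pji qzdal lru gerxy
Hunk 6: at line 3 remove [xol,qbudm,skup] add [eiwl,fws,tkn] -> 14 lines: dfcd ziipn mist eiwl fws tkn aptk ailq ndaki mijx pji qzdal lru gerxy
Hunk 7: at line 5 remove [tkn,aptk,ailq] add [ibvvy,xfk,rcwnj] -> 14 lines: dfcd ziipn mist eiwl fws ibvvy xfk rcwnj ndaki mijx pji qzdal lru gerxy

Answer: dfcd
ziipn
mist
eiwl
fws
ibvvy
xfk
rcwnj
ndaki
mijx
pji
qzdal
lru
gerxy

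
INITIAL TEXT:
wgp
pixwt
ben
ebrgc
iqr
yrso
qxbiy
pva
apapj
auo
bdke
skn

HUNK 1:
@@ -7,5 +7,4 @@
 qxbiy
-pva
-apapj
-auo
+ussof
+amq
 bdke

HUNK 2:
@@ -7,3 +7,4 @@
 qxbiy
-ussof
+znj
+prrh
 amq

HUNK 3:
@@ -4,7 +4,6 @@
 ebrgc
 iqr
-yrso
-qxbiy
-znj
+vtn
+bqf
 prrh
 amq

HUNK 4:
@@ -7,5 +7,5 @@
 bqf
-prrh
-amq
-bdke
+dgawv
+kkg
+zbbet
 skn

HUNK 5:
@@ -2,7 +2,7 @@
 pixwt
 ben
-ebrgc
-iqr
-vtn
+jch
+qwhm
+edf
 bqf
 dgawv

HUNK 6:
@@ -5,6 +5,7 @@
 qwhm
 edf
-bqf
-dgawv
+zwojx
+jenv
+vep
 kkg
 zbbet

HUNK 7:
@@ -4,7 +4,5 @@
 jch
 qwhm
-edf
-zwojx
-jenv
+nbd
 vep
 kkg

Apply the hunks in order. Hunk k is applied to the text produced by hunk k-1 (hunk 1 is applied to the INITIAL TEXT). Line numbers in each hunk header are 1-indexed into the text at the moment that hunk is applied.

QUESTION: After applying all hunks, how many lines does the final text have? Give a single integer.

Hunk 1: at line 7 remove [pva,apapj,auo] add [ussof,amq] -> 11 lines: wgp pixwt ben ebrgc iqr yrso qxbiy ussof amq bdke skn
Hunk 2: at line 7 remove [ussof] add [znj,prrh] -> 12 lines: wgp pixwt ben ebrgc iqr yrso qxbiy znj prrh amq bdke skn
Hunk 3: at line 4 remove [yrso,qxbiy,znj] add [vtn,bqf] -> 11 lines: wgp pixwt ben ebrgc iqr vtn bqf prrh amq bdke skn
Hunk 4: at line 7 remove [prrh,amq,bdke] add [dgawv,kkg,zbbet] -> 11 lines: wgp pixwt ben ebrgc iqr vtn bqf dgawv kkg zbbet skn
Hunk 5: at line 2 remove [ebrgc,iqr,vtn] add [jch,qwhm,edf] -> 11 lines: wgp pixwt ben jch qwhm edf bqf dgawv kkg zbbet skn
Hunk 6: at line 5 remove [bqf,dgawv] add [zwojx,jenv,vep] -> 12 lines: wgp pixwt ben jch qwhm edf zwojx jenv vep kkg zbbet skn
Hunk 7: at line 4 remove [edf,zwojx,jenv] add [nbd] -> 10 lines: wgp pixwt ben jch qwhm nbd vep kkg zbbet skn
Final line count: 10

Answer: 10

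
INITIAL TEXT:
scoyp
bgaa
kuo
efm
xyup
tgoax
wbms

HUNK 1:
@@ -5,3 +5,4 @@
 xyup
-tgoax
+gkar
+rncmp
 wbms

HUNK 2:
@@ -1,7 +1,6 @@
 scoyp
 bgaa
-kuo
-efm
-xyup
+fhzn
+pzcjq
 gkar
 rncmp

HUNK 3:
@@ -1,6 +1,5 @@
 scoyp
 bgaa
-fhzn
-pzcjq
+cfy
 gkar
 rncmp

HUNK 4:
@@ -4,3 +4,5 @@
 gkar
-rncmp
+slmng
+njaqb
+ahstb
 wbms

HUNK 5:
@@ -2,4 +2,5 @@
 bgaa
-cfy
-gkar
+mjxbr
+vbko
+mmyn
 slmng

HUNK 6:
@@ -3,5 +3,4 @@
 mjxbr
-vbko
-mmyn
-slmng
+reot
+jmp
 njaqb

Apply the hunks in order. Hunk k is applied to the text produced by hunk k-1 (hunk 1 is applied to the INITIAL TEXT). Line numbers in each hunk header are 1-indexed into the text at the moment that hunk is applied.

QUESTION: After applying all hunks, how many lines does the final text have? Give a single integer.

Answer: 8

Derivation:
Hunk 1: at line 5 remove [tgoax] add [gkar,rncmp] -> 8 lines: scoyp bgaa kuo efm xyup gkar rncmp wbms
Hunk 2: at line 1 remove [kuo,efm,xyup] add [fhzn,pzcjq] -> 7 lines: scoyp bgaa fhzn pzcjq gkar rncmp wbms
Hunk 3: at line 1 remove [fhzn,pzcjq] add [cfy] -> 6 lines: scoyp bgaa cfy gkar rncmp wbms
Hunk 4: at line 4 remove [rncmp] add [slmng,njaqb,ahstb] -> 8 lines: scoyp bgaa cfy gkar slmng njaqb ahstb wbms
Hunk 5: at line 2 remove [cfy,gkar] add [mjxbr,vbko,mmyn] -> 9 lines: scoyp bgaa mjxbr vbko mmyn slmng njaqb ahstb wbms
Hunk 6: at line 3 remove [vbko,mmyn,slmng] add [reot,jmp] -> 8 lines: scoyp bgaa mjxbr reot jmp njaqb ahstb wbms
Final line count: 8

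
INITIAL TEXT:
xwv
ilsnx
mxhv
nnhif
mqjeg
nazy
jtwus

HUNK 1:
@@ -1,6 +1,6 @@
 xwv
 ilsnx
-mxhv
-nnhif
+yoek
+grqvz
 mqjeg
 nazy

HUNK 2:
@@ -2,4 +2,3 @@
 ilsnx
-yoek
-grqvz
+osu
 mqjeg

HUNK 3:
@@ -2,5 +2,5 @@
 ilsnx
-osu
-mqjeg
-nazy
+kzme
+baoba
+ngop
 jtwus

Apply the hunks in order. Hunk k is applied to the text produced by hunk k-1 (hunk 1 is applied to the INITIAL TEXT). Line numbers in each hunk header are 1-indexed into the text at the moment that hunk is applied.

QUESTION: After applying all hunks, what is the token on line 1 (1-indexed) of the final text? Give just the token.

Answer: xwv

Derivation:
Hunk 1: at line 1 remove [mxhv,nnhif] add [yoek,grqvz] -> 7 lines: xwv ilsnx yoek grqvz mqjeg nazy jtwus
Hunk 2: at line 2 remove [yoek,grqvz] add [osu] -> 6 lines: xwv ilsnx osu mqjeg nazy jtwus
Hunk 3: at line 2 remove [osu,mqjeg,nazy] add [kzme,baoba,ngop] -> 6 lines: xwv ilsnx kzme baoba ngop jtwus
Final line 1: xwv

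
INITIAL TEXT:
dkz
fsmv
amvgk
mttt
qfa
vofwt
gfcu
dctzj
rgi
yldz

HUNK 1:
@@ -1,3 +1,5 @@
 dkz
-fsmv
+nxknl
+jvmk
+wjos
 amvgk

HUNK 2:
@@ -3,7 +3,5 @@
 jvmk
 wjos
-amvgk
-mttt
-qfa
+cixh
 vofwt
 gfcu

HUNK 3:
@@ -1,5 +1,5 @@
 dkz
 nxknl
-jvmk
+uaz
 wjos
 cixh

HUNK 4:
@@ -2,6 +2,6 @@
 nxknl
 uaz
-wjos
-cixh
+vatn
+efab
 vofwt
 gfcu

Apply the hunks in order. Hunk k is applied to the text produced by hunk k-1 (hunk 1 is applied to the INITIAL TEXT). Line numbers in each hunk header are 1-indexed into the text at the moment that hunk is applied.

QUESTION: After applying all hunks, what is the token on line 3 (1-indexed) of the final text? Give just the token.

Answer: uaz

Derivation:
Hunk 1: at line 1 remove [fsmv] add [nxknl,jvmk,wjos] -> 12 lines: dkz nxknl jvmk wjos amvgk mttt qfa vofwt gfcu dctzj rgi yldz
Hunk 2: at line 3 remove [amvgk,mttt,qfa] add [cixh] -> 10 lines: dkz nxknl jvmk wjos cixh vofwt gfcu dctzj rgi yldz
Hunk 3: at line 1 remove [jvmk] add [uaz] -> 10 lines: dkz nxknl uaz wjos cixh vofwt gfcu dctzj rgi yldz
Hunk 4: at line 2 remove [wjos,cixh] add [vatn,efab] -> 10 lines: dkz nxknl uaz vatn efab vofwt gfcu dctzj rgi yldz
Final line 3: uaz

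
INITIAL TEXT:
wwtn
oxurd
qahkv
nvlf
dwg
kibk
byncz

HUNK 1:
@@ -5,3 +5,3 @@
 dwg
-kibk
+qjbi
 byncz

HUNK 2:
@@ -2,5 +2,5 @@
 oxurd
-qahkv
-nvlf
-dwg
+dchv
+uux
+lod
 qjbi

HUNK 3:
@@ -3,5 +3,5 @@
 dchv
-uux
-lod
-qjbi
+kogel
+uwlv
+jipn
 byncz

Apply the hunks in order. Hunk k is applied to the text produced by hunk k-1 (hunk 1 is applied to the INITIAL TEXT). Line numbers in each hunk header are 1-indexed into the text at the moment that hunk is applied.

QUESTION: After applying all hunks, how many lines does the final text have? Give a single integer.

Answer: 7

Derivation:
Hunk 1: at line 5 remove [kibk] add [qjbi] -> 7 lines: wwtn oxurd qahkv nvlf dwg qjbi byncz
Hunk 2: at line 2 remove [qahkv,nvlf,dwg] add [dchv,uux,lod] -> 7 lines: wwtn oxurd dchv uux lod qjbi byncz
Hunk 3: at line 3 remove [uux,lod,qjbi] add [kogel,uwlv,jipn] -> 7 lines: wwtn oxurd dchv kogel uwlv jipn byncz
Final line count: 7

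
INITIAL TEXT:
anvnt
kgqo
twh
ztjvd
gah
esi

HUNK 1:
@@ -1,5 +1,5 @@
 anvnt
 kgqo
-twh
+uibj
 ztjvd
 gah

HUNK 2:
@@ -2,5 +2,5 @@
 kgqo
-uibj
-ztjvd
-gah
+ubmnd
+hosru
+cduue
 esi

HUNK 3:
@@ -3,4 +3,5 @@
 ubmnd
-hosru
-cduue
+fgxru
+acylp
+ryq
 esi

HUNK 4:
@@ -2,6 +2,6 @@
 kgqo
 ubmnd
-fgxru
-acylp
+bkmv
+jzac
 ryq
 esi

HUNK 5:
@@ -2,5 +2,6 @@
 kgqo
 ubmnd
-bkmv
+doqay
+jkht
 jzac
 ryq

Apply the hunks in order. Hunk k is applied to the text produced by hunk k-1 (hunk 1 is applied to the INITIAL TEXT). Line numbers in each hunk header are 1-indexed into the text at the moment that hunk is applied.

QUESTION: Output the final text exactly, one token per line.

Answer: anvnt
kgqo
ubmnd
doqay
jkht
jzac
ryq
esi

Derivation:
Hunk 1: at line 1 remove [twh] add [uibj] -> 6 lines: anvnt kgqo uibj ztjvd gah esi
Hunk 2: at line 2 remove [uibj,ztjvd,gah] add [ubmnd,hosru,cduue] -> 6 lines: anvnt kgqo ubmnd hosru cduue esi
Hunk 3: at line 3 remove [hosru,cduue] add [fgxru,acylp,ryq] -> 7 lines: anvnt kgqo ubmnd fgxru acylp ryq esi
Hunk 4: at line 2 remove [fgxru,acylp] add [bkmv,jzac] -> 7 lines: anvnt kgqo ubmnd bkmv jzac ryq esi
Hunk 5: at line 2 remove [bkmv] add [doqay,jkht] -> 8 lines: anvnt kgqo ubmnd doqay jkht jzac ryq esi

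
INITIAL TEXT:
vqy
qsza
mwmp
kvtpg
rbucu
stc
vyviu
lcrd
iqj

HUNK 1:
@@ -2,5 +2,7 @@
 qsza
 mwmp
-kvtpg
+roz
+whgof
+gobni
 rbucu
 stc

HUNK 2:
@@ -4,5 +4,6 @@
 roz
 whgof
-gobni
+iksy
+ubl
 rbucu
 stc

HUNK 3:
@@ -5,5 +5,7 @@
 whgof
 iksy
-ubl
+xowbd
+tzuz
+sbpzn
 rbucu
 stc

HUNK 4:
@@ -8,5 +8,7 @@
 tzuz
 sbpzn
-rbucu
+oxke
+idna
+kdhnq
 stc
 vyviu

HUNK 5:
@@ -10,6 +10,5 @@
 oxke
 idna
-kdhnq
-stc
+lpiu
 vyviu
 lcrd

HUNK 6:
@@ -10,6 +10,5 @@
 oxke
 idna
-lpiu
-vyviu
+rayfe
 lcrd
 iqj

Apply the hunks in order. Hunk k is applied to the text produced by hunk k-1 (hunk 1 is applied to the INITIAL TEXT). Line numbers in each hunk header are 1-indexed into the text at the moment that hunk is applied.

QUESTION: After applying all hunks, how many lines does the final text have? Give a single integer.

Answer: 14

Derivation:
Hunk 1: at line 2 remove [kvtpg] add [roz,whgof,gobni] -> 11 lines: vqy qsza mwmp roz whgof gobni rbucu stc vyviu lcrd iqj
Hunk 2: at line 4 remove [gobni] add [iksy,ubl] -> 12 lines: vqy qsza mwmp roz whgof iksy ubl rbucu stc vyviu lcrd iqj
Hunk 3: at line 5 remove [ubl] add [xowbd,tzuz,sbpzn] -> 14 lines: vqy qsza mwmp roz whgof iksy xowbd tzuz sbpzn rbucu stc vyviu lcrd iqj
Hunk 4: at line 8 remove [rbucu] add [oxke,idna,kdhnq] -> 16 lines: vqy qsza mwmp roz whgof iksy xowbd tzuz sbpzn oxke idna kdhnq stc vyviu lcrd iqj
Hunk 5: at line 10 remove [kdhnq,stc] add [lpiu] -> 15 lines: vqy qsza mwmp roz whgof iksy xowbd tzuz sbpzn oxke idna lpiu vyviu lcrd iqj
Hunk 6: at line 10 remove [lpiu,vyviu] add [rayfe] -> 14 lines: vqy qsza mwmp roz whgof iksy xowbd tzuz sbpzn oxke idna rayfe lcrd iqj
Final line count: 14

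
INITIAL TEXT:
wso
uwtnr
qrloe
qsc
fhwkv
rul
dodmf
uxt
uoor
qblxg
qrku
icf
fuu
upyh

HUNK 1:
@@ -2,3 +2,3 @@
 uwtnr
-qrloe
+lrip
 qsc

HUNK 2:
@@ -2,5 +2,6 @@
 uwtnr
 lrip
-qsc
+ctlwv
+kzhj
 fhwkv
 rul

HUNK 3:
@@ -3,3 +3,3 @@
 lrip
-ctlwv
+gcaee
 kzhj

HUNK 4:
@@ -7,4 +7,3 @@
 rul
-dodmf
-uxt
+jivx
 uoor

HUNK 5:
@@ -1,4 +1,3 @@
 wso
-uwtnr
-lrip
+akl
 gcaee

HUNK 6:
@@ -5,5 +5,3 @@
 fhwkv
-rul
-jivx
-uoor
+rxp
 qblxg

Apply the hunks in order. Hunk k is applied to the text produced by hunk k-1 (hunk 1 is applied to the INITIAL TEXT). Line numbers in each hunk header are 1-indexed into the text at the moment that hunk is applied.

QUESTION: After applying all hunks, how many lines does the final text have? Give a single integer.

Hunk 1: at line 2 remove [qrloe] add [lrip] -> 14 lines: wso uwtnr lrip qsc fhwkv rul dodmf uxt uoor qblxg qrku icf fuu upyh
Hunk 2: at line 2 remove [qsc] add [ctlwv,kzhj] -> 15 lines: wso uwtnr lrip ctlwv kzhj fhwkv rul dodmf uxt uoor qblxg qrku icf fuu upyh
Hunk 3: at line 3 remove [ctlwv] add [gcaee] -> 15 lines: wso uwtnr lrip gcaee kzhj fhwkv rul dodmf uxt uoor qblxg qrku icf fuu upyh
Hunk 4: at line 7 remove [dodmf,uxt] add [jivx] -> 14 lines: wso uwtnr lrip gcaee kzhj fhwkv rul jivx uoor qblxg qrku icf fuu upyh
Hunk 5: at line 1 remove [uwtnr,lrip] add [akl] -> 13 lines: wso akl gcaee kzhj fhwkv rul jivx uoor qblxg qrku icf fuu upyh
Hunk 6: at line 5 remove [rul,jivx,uoor] add [rxp] -> 11 lines: wso akl gcaee kzhj fhwkv rxp qblxg qrku icf fuu upyh
Final line count: 11

Answer: 11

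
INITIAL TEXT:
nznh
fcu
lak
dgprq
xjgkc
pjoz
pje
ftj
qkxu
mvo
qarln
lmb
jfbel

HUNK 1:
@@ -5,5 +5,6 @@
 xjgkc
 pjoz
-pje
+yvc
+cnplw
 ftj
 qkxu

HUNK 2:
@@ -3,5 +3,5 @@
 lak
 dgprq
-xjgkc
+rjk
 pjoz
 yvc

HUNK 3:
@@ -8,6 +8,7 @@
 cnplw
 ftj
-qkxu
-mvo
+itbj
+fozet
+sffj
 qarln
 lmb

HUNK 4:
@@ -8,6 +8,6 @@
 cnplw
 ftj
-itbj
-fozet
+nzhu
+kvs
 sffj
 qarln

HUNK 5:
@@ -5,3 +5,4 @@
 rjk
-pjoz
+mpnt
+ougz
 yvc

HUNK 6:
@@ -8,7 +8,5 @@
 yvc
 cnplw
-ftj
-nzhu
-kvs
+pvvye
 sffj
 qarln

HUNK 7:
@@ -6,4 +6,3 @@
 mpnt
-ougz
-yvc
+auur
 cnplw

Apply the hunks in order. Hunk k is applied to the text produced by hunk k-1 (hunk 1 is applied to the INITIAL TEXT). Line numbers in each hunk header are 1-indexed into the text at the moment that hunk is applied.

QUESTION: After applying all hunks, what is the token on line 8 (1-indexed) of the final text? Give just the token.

Answer: cnplw

Derivation:
Hunk 1: at line 5 remove [pje] add [yvc,cnplw] -> 14 lines: nznh fcu lak dgprq xjgkc pjoz yvc cnplw ftj qkxu mvo qarln lmb jfbel
Hunk 2: at line 3 remove [xjgkc] add [rjk] -> 14 lines: nznh fcu lak dgprq rjk pjoz yvc cnplw ftj qkxu mvo qarln lmb jfbel
Hunk 3: at line 8 remove [qkxu,mvo] add [itbj,fozet,sffj] -> 15 lines: nznh fcu lak dgprq rjk pjoz yvc cnplw ftj itbj fozet sffj qarln lmb jfbel
Hunk 4: at line 8 remove [itbj,fozet] add [nzhu,kvs] -> 15 lines: nznh fcu lak dgprq rjk pjoz yvc cnplw ftj nzhu kvs sffj qarln lmb jfbel
Hunk 5: at line 5 remove [pjoz] add [mpnt,ougz] -> 16 lines: nznh fcu lak dgprq rjk mpnt ougz yvc cnplw ftj nzhu kvs sffj qarln lmb jfbel
Hunk 6: at line 8 remove [ftj,nzhu,kvs] add [pvvye] -> 14 lines: nznh fcu lak dgprq rjk mpnt ougz yvc cnplw pvvye sffj qarln lmb jfbel
Hunk 7: at line 6 remove [ougz,yvc] add [auur] -> 13 lines: nznh fcu lak dgprq rjk mpnt auur cnplw pvvye sffj qarln lmb jfbel
Final line 8: cnplw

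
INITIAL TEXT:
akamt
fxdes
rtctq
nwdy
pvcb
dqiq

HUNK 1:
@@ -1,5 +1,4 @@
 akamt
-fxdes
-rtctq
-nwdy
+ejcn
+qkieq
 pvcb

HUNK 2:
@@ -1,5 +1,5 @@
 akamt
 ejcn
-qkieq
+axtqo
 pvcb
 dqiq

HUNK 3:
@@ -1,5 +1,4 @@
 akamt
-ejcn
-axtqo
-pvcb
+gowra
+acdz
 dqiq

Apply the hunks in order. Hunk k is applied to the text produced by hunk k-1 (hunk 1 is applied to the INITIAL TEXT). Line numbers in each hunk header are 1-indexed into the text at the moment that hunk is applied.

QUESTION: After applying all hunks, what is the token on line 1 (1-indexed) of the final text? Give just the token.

Answer: akamt

Derivation:
Hunk 1: at line 1 remove [fxdes,rtctq,nwdy] add [ejcn,qkieq] -> 5 lines: akamt ejcn qkieq pvcb dqiq
Hunk 2: at line 1 remove [qkieq] add [axtqo] -> 5 lines: akamt ejcn axtqo pvcb dqiq
Hunk 3: at line 1 remove [ejcn,axtqo,pvcb] add [gowra,acdz] -> 4 lines: akamt gowra acdz dqiq
Final line 1: akamt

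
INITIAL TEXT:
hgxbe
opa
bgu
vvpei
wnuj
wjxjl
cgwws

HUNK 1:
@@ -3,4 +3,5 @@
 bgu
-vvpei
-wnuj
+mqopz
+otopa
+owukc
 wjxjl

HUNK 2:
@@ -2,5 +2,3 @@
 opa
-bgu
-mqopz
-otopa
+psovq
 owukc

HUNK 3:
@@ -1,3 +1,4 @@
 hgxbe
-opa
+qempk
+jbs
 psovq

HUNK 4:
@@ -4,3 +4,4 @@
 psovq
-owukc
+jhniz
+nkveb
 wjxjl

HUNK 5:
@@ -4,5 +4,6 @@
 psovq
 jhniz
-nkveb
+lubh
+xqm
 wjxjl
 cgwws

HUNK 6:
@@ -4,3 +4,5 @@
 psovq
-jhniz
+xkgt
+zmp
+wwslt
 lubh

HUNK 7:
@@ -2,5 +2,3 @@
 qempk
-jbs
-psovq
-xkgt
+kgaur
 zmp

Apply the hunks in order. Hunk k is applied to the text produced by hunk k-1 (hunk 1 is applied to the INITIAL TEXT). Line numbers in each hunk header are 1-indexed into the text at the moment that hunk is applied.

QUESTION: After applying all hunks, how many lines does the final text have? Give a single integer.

Hunk 1: at line 3 remove [vvpei,wnuj] add [mqopz,otopa,owukc] -> 8 lines: hgxbe opa bgu mqopz otopa owukc wjxjl cgwws
Hunk 2: at line 2 remove [bgu,mqopz,otopa] add [psovq] -> 6 lines: hgxbe opa psovq owukc wjxjl cgwws
Hunk 3: at line 1 remove [opa] add [qempk,jbs] -> 7 lines: hgxbe qempk jbs psovq owukc wjxjl cgwws
Hunk 4: at line 4 remove [owukc] add [jhniz,nkveb] -> 8 lines: hgxbe qempk jbs psovq jhniz nkveb wjxjl cgwws
Hunk 5: at line 4 remove [nkveb] add [lubh,xqm] -> 9 lines: hgxbe qempk jbs psovq jhniz lubh xqm wjxjl cgwws
Hunk 6: at line 4 remove [jhniz] add [xkgt,zmp,wwslt] -> 11 lines: hgxbe qempk jbs psovq xkgt zmp wwslt lubh xqm wjxjl cgwws
Hunk 7: at line 2 remove [jbs,psovq,xkgt] add [kgaur] -> 9 lines: hgxbe qempk kgaur zmp wwslt lubh xqm wjxjl cgwws
Final line count: 9

Answer: 9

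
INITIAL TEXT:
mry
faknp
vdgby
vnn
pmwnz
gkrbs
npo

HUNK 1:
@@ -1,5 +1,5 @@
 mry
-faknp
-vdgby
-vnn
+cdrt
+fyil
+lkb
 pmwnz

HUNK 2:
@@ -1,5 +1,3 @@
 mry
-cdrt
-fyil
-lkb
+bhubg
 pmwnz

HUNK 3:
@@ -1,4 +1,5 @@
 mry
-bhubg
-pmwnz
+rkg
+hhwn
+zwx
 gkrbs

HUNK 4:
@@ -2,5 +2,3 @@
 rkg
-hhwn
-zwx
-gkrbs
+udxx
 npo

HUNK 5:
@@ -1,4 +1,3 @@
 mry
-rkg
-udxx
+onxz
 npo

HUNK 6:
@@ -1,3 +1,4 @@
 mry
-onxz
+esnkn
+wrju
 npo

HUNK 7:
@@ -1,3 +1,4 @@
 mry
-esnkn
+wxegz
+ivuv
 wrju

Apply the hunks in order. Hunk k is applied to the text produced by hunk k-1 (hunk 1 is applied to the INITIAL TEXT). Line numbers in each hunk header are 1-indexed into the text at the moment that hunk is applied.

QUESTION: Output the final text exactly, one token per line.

Answer: mry
wxegz
ivuv
wrju
npo

Derivation:
Hunk 1: at line 1 remove [faknp,vdgby,vnn] add [cdrt,fyil,lkb] -> 7 lines: mry cdrt fyil lkb pmwnz gkrbs npo
Hunk 2: at line 1 remove [cdrt,fyil,lkb] add [bhubg] -> 5 lines: mry bhubg pmwnz gkrbs npo
Hunk 3: at line 1 remove [bhubg,pmwnz] add [rkg,hhwn,zwx] -> 6 lines: mry rkg hhwn zwx gkrbs npo
Hunk 4: at line 2 remove [hhwn,zwx,gkrbs] add [udxx] -> 4 lines: mry rkg udxx npo
Hunk 5: at line 1 remove [rkg,udxx] add [onxz] -> 3 lines: mry onxz npo
Hunk 6: at line 1 remove [onxz] add [esnkn,wrju] -> 4 lines: mry esnkn wrju npo
Hunk 7: at line 1 remove [esnkn] add [wxegz,ivuv] -> 5 lines: mry wxegz ivuv wrju npo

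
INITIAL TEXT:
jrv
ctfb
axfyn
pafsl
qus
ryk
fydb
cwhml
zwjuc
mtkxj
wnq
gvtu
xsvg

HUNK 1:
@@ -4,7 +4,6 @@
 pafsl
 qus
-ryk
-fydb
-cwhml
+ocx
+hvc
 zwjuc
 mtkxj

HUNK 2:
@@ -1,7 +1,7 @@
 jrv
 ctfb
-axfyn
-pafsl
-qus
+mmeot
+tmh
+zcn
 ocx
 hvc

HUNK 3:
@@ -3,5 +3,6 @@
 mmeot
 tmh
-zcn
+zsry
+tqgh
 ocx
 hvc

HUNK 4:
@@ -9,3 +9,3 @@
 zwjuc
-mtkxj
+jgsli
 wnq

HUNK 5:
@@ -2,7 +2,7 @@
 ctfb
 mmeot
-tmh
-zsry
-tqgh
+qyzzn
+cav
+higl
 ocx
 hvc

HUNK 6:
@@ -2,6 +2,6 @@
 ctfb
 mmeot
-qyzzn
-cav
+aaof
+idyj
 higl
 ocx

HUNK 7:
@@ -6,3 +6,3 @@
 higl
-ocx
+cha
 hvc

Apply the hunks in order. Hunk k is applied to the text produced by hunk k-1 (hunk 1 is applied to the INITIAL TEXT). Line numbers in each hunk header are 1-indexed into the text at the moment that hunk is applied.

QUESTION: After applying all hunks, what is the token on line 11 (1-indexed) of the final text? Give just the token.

Answer: wnq

Derivation:
Hunk 1: at line 4 remove [ryk,fydb,cwhml] add [ocx,hvc] -> 12 lines: jrv ctfb axfyn pafsl qus ocx hvc zwjuc mtkxj wnq gvtu xsvg
Hunk 2: at line 1 remove [axfyn,pafsl,qus] add [mmeot,tmh,zcn] -> 12 lines: jrv ctfb mmeot tmh zcn ocx hvc zwjuc mtkxj wnq gvtu xsvg
Hunk 3: at line 3 remove [zcn] add [zsry,tqgh] -> 13 lines: jrv ctfb mmeot tmh zsry tqgh ocx hvc zwjuc mtkxj wnq gvtu xsvg
Hunk 4: at line 9 remove [mtkxj] add [jgsli] -> 13 lines: jrv ctfb mmeot tmh zsry tqgh ocx hvc zwjuc jgsli wnq gvtu xsvg
Hunk 5: at line 2 remove [tmh,zsry,tqgh] add [qyzzn,cav,higl] -> 13 lines: jrv ctfb mmeot qyzzn cav higl ocx hvc zwjuc jgsli wnq gvtu xsvg
Hunk 6: at line 2 remove [qyzzn,cav] add [aaof,idyj] -> 13 lines: jrv ctfb mmeot aaof idyj higl ocx hvc zwjuc jgsli wnq gvtu xsvg
Hunk 7: at line 6 remove [ocx] add [cha] -> 13 lines: jrv ctfb mmeot aaof idyj higl cha hvc zwjuc jgsli wnq gvtu xsvg
Final line 11: wnq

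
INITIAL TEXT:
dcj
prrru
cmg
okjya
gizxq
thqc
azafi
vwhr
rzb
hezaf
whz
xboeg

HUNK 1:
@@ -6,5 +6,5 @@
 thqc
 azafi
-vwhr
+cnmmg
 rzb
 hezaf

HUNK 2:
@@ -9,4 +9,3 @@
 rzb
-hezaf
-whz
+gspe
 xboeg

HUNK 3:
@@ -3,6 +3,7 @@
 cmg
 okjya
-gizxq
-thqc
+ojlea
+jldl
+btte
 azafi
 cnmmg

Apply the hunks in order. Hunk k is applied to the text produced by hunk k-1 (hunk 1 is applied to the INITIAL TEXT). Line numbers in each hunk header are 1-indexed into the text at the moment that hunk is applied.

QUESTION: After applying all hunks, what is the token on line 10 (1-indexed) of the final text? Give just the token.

Hunk 1: at line 6 remove [vwhr] add [cnmmg] -> 12 lines: dcj prrru cmg okjya gizxq thqc azafi cnmmg rzb hezaf whz xboeg
Hunk 2: at line 9 remove [hezaf,whz] add [gspe] -> 11 lines: dcj prrru cmg okjya gizxq thqc azafi cnmmg rzb gspe xboeg
Hunk 3: at line 3 remove [gizxq,thqc] add [ojlea,jldl,btte] -> 12 lines: dcj prrru cmg okjya ojlea jldl btte azafi cnmmg rzb gspe xboeg
Final line 10: rzb

Answer: rzb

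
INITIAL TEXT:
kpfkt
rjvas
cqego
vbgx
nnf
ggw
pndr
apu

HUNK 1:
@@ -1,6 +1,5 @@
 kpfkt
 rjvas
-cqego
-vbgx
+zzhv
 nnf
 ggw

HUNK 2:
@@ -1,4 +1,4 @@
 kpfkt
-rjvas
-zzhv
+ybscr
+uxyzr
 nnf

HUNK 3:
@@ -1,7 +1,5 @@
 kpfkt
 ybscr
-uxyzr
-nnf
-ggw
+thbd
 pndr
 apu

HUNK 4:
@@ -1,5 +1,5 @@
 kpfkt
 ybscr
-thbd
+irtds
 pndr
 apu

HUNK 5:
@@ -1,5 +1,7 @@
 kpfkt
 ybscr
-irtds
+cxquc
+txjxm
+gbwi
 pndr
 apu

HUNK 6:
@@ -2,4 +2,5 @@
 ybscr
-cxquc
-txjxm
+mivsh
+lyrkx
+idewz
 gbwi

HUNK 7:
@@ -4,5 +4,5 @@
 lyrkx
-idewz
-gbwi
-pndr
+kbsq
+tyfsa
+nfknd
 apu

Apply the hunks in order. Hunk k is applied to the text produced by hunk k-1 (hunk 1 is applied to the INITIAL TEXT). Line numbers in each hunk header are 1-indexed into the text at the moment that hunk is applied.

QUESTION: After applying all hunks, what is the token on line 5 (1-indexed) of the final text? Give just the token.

Hunk 1: at line 1 remove [cqego,vbgx] add [zzhv] -> 7 lines: kpfkt rjvas zzhv nnf ggw pndr apu
Hunk 2: at line 1 remove [rjvas,zzhv] add [ybscr,uxyzr] -> 7 lines: kpfkt ybscr uxyzr nnf ggw pndr apu
Hunk 3: at line 1 remove [uxyzr,nnf,ggw] add [thbd] -> 5 lines: kpfkt ybscr thbd pndr apu
Hunk 4: at line 1 remove [thbd] add [irtds] -> 5 lines: kpfkt ybscr irtds pndr apu
Hunk 5: at line 1 remove [irtds] add [cxquc,txjxm,gbwi] -> 7 lines: kpfkt ybscr cxquc txjxm gbwi pndr apu
Hunk 6: at line 2 remove [cxquc,txjxm] add [mivsh,lyrkx,idewz] -> 8 lines: kpfkt ybscr mivsh lyrkx idewz gbwi pndr apu
Hunk 7: at line 4 remove [idewz,gbwi,pndr] add [kbsq,tyfsa,nfknd] -> 8 lines: kpfkt ybscr mivsh lyrkx kbsq tyfsa nfknd apu
Final line 5: kbsq

Answer: kbsq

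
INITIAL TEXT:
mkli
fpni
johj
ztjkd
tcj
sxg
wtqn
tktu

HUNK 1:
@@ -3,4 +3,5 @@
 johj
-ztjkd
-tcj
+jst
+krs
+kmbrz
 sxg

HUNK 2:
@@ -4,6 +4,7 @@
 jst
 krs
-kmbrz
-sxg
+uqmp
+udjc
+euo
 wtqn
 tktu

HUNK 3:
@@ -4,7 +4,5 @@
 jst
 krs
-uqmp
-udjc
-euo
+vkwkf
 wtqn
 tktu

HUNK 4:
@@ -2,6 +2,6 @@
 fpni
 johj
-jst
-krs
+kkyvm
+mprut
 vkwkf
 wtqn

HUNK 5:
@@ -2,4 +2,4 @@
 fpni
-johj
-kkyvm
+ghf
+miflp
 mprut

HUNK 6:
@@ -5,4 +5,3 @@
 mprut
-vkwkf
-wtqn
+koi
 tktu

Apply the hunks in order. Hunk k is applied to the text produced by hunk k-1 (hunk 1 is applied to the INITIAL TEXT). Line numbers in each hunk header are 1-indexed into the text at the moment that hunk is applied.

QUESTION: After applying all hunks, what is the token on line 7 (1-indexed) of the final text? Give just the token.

Answer: tktu

Derivation:
Hunk 1: at line 3 remove [ztjkd,tcj] add [jst,krs,kmbrz] -> 9 lines: mkli fpni johj jst krs kmbrz sxg wtqn tktu
Hunk 2: at line 4 remove [kmbrz,sxg] add [uqmp,udjc,euo] -> 10 lines: mkli fpni johj jst krs uqmp udjc euo wtqn tktu
Hunk 3: at line 4 remove [uqmp,udjc,euo] add [vkwkf] -> 8 lines: mkli fpni johj jst krs vkwkf wtqn tktu
Hunk 4: at line 2 remove [jst,krs] add [kkyvm,mprut] -> 8 lines: mkli fpni johj kkyvm mprut vkwkf wtqn tktu
Hunk 5: at line 2 remove [johj,kkyvm] add [ghf,miflp] -> 8 lines: mkli fpni ghf miflp mprut vkwkf wtqn tktu
Hunk 6: at line 5 remove [vkwkf,wtqn] add [koi] -> 7 lines: mkli fpni ghf miflp mprut koi tktu
Final line 7: tktu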